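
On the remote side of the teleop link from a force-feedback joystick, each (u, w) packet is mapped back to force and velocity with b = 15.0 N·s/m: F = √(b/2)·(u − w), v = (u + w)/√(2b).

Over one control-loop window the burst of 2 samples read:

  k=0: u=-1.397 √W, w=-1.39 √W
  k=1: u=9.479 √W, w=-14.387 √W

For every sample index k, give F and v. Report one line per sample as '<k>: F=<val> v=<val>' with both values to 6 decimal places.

0: F=-0.019170 v=-0.508834
1: F=65.359733 v=-0.896074

k=0: u−w=-0.007000, u+w=-2.787000; √(b/2)=2.738613, √(2b)=5.477226; F=2.738613×(-0.007)=-0.019170, v=-2.787000/5.477226=-0.508834
k=1: u−w=23.866000, u+w=-4.908000; √(b/2)=2.738613, √(2b)=5.477226; F=2.738613×23.866=65.359733, v=-4.908000/5.477226=-0.896074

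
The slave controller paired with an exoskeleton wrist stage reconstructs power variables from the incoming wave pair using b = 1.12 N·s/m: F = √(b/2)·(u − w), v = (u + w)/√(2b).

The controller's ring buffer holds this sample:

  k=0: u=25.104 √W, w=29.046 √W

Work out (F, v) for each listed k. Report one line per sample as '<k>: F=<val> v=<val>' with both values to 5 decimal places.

0: F=-2.94992 v=36.18049

k=0: u−w=-3.94200, u+w=54.15000; √(b/2)=0.74833, √(2b)=1.49666; F=0.74833×(-3.942)=-2.94992, v=54.15000/1.49666=36.18049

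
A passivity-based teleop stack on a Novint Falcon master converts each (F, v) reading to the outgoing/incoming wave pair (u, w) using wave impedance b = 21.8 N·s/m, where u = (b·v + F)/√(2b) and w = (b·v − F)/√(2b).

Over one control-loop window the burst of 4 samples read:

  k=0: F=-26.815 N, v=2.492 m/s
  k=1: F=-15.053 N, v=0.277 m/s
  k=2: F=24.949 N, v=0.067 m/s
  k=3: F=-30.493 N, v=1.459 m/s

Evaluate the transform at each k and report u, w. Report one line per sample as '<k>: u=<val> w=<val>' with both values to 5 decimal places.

k=0: b·v=21.8×2.492=54.32560; √(2b)=6.60303; u=(54.32560+(-26.815))/6.60303=4.16636, w=(54.32560−(-26.815))/6.60303=12.28839
k=1: b·v=21.8×0.277=6.03860; √(2b)=6.60303; u=(6.03860+(-15.053))/6.60303=-1.36519, w=(6.03860−(-15.053))/6.60303=3.19423
k=2: b·v=21.8×0.067=1.46060; √(2b)=6.60303; u=(1.46060+24.949)/6.60303=3.99962, w=(1.46060−24.949)/6.60303=-3.55722
k=3: b·v=21.8×1.459=31.80620; √(2b)=6.60303; u=(31.80620+(-30.493))/6.60303=0.19888, w=(31.80620−(-30.493))/6.60303=9.43494

0: u=4.16636 w=12.28839
1: u=-1.36519 w=3.19423
2: u=3.99962 w=-3.55722
3: u=0.19888 w=9.43494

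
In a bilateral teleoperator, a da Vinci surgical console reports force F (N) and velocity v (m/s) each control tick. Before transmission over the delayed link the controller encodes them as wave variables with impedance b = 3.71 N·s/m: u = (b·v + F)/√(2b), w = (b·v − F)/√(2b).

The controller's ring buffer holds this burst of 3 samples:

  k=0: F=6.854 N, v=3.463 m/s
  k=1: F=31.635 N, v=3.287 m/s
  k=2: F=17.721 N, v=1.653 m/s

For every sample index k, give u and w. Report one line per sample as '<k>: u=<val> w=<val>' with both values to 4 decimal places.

k=0: b·v=3.71×3.463=12.8477; √(2b)=2.7240; u=(12.8477+6.854)/2.7240=7.2327, w=(12.8477−6.854)/2.7240=2.2004
k=1: b·v=3.71×3.287=12.1948; √(2b)=2.7240; u=(12.1948+31.635)/2.7240=16.0904, w=(12.1948−31.635)/2.7240=-7.1367
k=2: b·v=3.71×1.653=6.1326; √(2b)=2.7240; u=(6.1326+17.721)/2.7240=8.7569, w=(6.1326−17.721)/2.7240=-4.2542

0: u=7.2327 w=2.2004
1: u=16.0904 w=-7.1367
2: u=8.7569 w=-4.2542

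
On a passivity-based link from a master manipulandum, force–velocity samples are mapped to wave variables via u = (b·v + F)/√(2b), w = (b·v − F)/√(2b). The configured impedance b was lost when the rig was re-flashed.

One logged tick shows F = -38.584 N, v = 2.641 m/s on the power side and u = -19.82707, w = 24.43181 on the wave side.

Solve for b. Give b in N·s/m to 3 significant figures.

u + w = 4.6047;  u + w = √(2b)·v, so √(2b) = 4.6047/2.641 = 1.7436.
b = (√(2b))²/2 = 3.0400/2 = 1.5200.
(Check via u − w = 2F/√(2b): u − w = -44.2589, 2F/√(2b) = -44.2589.)

b = 1.52 N·s/m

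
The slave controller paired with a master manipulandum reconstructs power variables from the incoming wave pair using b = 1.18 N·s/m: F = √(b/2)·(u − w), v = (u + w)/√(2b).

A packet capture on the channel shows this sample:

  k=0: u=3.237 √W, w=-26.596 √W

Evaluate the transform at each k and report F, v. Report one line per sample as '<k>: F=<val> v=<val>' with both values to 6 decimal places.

0: F=22.915162 v=-15.205414

k=0: u−w=29.833000, u+w=-23.359000; √(b/2)=0.768115, √(2b)=1.536229; F=0.768115×29.833=22.915162, v=-23.359000/1.536229=-15.205414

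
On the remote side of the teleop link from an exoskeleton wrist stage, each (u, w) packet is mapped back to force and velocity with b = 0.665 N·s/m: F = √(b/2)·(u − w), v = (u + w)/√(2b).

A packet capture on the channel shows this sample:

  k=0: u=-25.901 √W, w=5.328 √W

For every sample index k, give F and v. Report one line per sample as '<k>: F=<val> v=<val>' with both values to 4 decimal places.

k=0: u−w=-31.2290, u+w=-20.5730; √(b/2)=0.5766, √(2b)=1.1533; F=0.5766×(-31.229)=-18.0075, v=-20.5730/1.1533=-17.8391

0: F=-18.0075 v=-17.8391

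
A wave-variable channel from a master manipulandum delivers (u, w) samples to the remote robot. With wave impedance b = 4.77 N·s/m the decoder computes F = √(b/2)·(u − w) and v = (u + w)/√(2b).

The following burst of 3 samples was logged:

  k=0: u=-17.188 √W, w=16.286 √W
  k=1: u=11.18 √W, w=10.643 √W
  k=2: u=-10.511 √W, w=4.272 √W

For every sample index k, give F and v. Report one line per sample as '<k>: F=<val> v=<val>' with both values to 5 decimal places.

k=0: u−w=-33.47400, u+w=-0.90200; √(b/2)=1.54434, √(2b)=3.08869; F=1.54434×(-33.474)=-51.69539, v=-0.90200/3.08869=-0.29203
k=1: u−w=0.53700, u+w=21.82300; √(b/2)=1.54434, √(2b)=3.08869; F=1.54434×0.537=0.82931, v=21.82300/3.08869=7.06546
k=2: u−w=-14.78300, u+w=-6.23900; √(b/2)=1.54434, √(2b)=3.08869; F=1.54434×(-14.783)=-22.83005, v=-6.23900/3.08869=-2.01995

0: F=-51.69539 v=-0.29203
1: F=0.82931 v=7.06546
2: F=-22.83005 v=-2.01995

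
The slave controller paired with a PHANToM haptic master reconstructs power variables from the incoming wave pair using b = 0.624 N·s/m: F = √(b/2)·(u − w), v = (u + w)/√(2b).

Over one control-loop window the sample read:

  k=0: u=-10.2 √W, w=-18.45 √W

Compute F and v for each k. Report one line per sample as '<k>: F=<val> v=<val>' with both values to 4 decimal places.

k=0: u−w=8.2500, u+w=-28.6500; √(b/2)=0.5586, √(2b)=1.1171; F=0.5586×8.25=4.6082, v=-28.6500/1.1171=-25.6459

0: F=4.6082 v=-25.6459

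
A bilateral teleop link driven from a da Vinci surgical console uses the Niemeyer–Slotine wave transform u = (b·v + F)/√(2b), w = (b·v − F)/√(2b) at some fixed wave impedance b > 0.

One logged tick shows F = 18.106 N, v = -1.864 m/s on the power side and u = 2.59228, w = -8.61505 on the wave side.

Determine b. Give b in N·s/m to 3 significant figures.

u + w = -6.0228;  u + w = √(2b)·v, so √(2b) = -6.0228/(-1.864) = 3.2311.
b = (√(2b))²/2 = 10.4400/2 = 5.2200.
(Check via u − w = 2F/√(2b): u − w = 11.2073, 2F/√(2b) = 11.2073.)

b = 5.22 N·s/m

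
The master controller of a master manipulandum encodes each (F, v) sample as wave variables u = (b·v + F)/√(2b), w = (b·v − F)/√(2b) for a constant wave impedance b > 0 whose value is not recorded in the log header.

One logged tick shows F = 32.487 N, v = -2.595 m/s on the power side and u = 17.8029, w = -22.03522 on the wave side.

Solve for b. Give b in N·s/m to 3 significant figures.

b = 1.33 N·s/m

u + w = -4.2323;  u + w = √(2b)·v, so √(2b) = -4.2323/(-2.595) = 1.6310.
b = (√(2b))²/2 = 2.6600/2 = 1.3300.
(Check via u − w = 2F/√(2b): u − w = 39.8381, 2F/√(2b) = 39.8381.)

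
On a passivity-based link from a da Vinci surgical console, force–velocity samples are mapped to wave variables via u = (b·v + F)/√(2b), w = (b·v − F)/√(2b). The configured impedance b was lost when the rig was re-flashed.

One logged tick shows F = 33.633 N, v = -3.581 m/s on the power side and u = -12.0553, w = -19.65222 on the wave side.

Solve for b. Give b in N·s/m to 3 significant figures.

b = 39.2 N·s/m

u + w = -31.7075;  u + w = √(2b)·v, so √(2b) = -31.7075/(-3.581) = 8.8544.
b = (√(2b))²/2 = 78.4000/2 = 39.2000.
(Check via u − w = 2F/√(2b): u − w = 7.5969, 2F/√(2b) = 7.5969.)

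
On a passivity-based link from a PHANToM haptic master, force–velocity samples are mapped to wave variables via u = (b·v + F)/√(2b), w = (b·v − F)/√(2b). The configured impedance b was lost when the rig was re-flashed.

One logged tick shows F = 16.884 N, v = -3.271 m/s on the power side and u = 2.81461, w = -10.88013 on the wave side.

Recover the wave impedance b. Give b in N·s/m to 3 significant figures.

u + w = -8.06552;  u + w = √(2b)·v, so √(2b) = -8.06552/(-3.271) = 2.46577.
b = (√(2b))²/2 = 6.08000/2 = 3.04000.
(Check via u − w = 2F/√(2b): u − w = 13.69474, 2F/√(2b) = 13.69473.)

b = 3.04 N·s/m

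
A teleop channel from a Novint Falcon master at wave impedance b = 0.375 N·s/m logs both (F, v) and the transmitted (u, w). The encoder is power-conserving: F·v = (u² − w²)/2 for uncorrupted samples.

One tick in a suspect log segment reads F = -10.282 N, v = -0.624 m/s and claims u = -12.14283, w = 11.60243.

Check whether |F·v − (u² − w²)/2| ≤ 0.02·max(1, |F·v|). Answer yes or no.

yes

F·v = (-10.282)×(-0.624) = 6.41597 W.
(u² − w²)/2 = (147.44832 − 134.61638)/2 = 6.41597 W.
|Δ| = 0.00000;  2% of max(1, |F·v|) = 0.12832.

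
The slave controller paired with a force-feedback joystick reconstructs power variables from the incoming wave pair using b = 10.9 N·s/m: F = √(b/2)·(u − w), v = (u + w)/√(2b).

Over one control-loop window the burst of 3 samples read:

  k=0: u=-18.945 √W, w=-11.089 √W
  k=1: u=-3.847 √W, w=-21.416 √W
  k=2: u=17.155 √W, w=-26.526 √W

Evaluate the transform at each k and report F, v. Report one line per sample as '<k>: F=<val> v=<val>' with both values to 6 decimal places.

0: F=-18.340017 v=-6.432576
1: F=41.015243 v=-5.410740
2: F=101.974321 v=-2.007048

k=0: u−w=-7.856000, u+w=-30.034000; √(b/2)=2.334524, √(2b)=4.669047; F=2.334524×(-7.856)=-18.340017, v=-30.034000/4.669047=-6.432576
k=1: u−w=17.569000, u+w=-25.263000; √(b/2)=2.334524, √(2b)=4.669047; F=2.334524×17.569=41.015243, v=-25.263000/4.669047=-5.410740
k=2: u−w=43.681000, u+w=-9.371000; √(b/2)=2.334524, √(2b)=4.669047; F=2.334524×43.681=101.974321, v=-9.371000/4.669047=-2.007048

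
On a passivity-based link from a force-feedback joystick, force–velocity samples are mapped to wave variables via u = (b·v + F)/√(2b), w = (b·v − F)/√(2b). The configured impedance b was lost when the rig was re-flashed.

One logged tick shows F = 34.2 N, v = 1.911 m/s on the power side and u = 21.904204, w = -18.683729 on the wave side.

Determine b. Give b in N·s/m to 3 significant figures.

u + w = 3.220475;  u + w = √(2b)·v, so √(2b) = 3.220475/1.911 = 1.685230.
b = (√(2b))²/2 = 2.840001/2 = 1.420000.
(Check via u − w = 2F/√(2b): u − w = 40.587933, 2F/√(2b) = 40.587926.)

b = 1.42 N·s/m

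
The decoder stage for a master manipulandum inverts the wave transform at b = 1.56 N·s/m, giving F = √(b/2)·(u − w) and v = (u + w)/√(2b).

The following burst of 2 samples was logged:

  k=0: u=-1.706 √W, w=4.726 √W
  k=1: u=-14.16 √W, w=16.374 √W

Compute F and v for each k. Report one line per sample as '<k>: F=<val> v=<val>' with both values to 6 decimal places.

k=0: u−w=-6.432000, u+w=3.020000; √(b/2)=0.883176, √(2b)=1.766352; F=0.883176×(-6.432)=-5.680589, v=3.020000/1.766352=1.709738
k=1: u−w=-30.534000, u+w=2.214000; √(b/2)=0.883176, √(2b)=1.766352; F=0.883176×(-30.534)=-26.966899, v=2.214000/1.766352=1.253431

0: F=-5.680589 v=1.709738
1: F=-26.966899 v=1.253431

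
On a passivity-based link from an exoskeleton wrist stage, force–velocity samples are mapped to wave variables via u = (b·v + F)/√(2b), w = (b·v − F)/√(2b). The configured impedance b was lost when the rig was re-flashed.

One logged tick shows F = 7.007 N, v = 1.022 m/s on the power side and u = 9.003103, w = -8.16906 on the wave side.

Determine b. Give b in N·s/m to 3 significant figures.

u + w = 0.834043;  u + w = √(2b)·v, so √(2b) = 0.834043/1.022 = 0.816089.
b = (√(2b))²/2 = 0.666001/2 = 0.333001.
(Check via u − w = 2F/√(2b): u − w = 17.172163, 2F/√(2b) = 17.172146.)

b = 0.333 N·s/m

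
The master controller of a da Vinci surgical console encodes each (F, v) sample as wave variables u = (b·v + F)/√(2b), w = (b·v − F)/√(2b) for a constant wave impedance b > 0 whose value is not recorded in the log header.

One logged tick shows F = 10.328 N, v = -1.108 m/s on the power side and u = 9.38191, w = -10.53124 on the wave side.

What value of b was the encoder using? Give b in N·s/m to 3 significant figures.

b = 0.538 N·s/m

u + w = -1.1493;  u + w = √(2b)·v, so √(2b) = -1.1493/(-1.108) = 1.0373.
b = (√(2b))²/2 = 1.0760/2 = 0.5380.
(Check via u − w = 2F/√(2b): u − w = 19.9132, 2F/√(2b) = 19.9132.)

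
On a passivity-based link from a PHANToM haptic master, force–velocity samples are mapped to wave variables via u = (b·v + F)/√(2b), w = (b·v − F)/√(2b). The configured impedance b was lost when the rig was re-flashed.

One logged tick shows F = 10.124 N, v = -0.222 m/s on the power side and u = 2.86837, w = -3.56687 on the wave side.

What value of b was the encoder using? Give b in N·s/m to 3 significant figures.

u + w = -0.69850;  u + w = √(2b)·v, so √(2b) = -0.69850/(-0.222) = 3.14640.
b = (√(2b))²/2 = 9.89981/2 = 4.94991.
(Check via u − w = 2F/√(2b): u − w = 6.43524, 2F/√(2b) = 6.43530.)

b = 4.95 N·s/m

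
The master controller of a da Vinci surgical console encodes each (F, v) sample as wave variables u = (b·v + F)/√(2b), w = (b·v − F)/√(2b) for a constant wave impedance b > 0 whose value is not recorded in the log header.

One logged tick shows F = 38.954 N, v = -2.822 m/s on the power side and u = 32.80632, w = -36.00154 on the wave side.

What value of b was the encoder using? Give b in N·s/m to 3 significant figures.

u + w = -3.19522;  u + w = √(2b)·v, so √(2b) = -3.19522/(-2.822) = 1.13225.
b = (√(2b))²/2 = 1.28200/2 = 0.64100.
(Check via u − w = 2F/√(2b): u − w = 68.80786, 2F/√(2b) = 68.80790.)

b = 0.641 N·s/m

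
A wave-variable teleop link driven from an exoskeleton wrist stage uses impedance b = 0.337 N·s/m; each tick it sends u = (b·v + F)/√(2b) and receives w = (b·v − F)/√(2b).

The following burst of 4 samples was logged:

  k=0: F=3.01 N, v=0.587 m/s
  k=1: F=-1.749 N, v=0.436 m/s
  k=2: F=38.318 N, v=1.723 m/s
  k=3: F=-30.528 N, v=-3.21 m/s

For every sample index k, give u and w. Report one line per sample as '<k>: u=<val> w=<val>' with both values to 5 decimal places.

0: u=3.90733 w=-3.42542
1: u=-1.95142 w=2.30937
2: u=47.38104 w=-45.96650
3: u=-38.50272 w=35.86739

k=0: b·v=0.337×0.587=0.19782; √(2b)=0.82098; u=(0.19782+3.01)/0.82098=3.90733, w=(0.19782−3.01)/0.82098=-3.42542
k=1: b·v=0.337×0.436=0.14693; √(2b)=0.82098; u=(0.14693+(-1.749))/0.82098=-1.95142, w=(0.14693−(-1.749))/0.82098=2.30937
k=2: b·v=0.337×1.723=0.58065; √(2b)=0.82098; u=(0.58065+38.318)/0.82098=47.38104, w=(0.58065−38.318)/0.82098=-45.96650
k=3: b·v=0.337×(-3.21)=-1.08177; √(2b)=0.82098; u=(-1.08177+(-30.528))/0.82098=-38.50272, w=(-1.08177−(-30.528))/0.82098=35.86739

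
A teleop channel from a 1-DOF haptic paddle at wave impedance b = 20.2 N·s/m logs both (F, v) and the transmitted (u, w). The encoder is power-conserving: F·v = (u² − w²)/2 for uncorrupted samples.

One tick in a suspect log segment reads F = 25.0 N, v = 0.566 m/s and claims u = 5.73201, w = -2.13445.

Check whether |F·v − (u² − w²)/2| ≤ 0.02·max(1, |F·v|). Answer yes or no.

yes

F·v = 25.0×0.566 = 14.15000 W.
(u² − w²)/2 = (32.85594 − 4.55588)/2 = 14.15003 W.
|Δ| = 0.00003;  2% of max(1, |F·v|) = 0.28300.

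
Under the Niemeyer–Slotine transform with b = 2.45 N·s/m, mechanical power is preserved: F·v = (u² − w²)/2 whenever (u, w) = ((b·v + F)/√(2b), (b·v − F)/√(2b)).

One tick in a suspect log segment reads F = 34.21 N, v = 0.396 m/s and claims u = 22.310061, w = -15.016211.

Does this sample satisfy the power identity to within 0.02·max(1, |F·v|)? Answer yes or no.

F·v = 34.21×0.396 = 13.547160 W.
(u² − w²)/2 = (497.738822 − 225.486593)/2 = 136.126115 W.
|Δ| = 122.578955;  2% of max(1, |F·v|) = 0.270943.

no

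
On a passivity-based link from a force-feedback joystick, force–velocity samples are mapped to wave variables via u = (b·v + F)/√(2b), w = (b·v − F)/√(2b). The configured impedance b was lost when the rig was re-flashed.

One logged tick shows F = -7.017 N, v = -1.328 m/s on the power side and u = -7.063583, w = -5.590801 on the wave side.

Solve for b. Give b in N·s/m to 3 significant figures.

u + w = -12.654384;  u + w = √(2b)·v, so √(2b) = -12.654384/(-1.328) = 9.528904.
b = (√(2b))²/2 = 90.800004/2 = 45.400002.
(Check via u − w = 2F/√(2b): u − w = -1.472782, 2F/√(2b) = -1.472782.)

b = 45.4 N·s/m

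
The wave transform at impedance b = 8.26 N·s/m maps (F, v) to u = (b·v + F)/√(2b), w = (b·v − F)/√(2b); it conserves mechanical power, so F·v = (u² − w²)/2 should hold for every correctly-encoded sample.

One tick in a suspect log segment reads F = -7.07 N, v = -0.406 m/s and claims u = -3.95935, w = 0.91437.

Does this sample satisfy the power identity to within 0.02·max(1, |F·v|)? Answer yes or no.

no

F·v = (-7.07)×(-0.406) = 2.8704 W.
(u² − w²)/2 = (15.6765 − 0.8361)/2 = 7.4202 W.
|Δ| = 4.5498;  2% of max(1, |F·v|) = 0.0574.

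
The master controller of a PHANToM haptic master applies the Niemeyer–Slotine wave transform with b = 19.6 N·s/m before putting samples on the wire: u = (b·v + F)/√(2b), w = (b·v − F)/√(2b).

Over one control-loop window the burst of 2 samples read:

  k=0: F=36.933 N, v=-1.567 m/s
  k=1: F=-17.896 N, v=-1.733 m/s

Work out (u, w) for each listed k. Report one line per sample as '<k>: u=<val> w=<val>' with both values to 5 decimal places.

k=0: b·v=19.6×(-1.567)=-30.71320; √(2b)=6.26099; u=(-30.71320+36.933)/6.26099=0.99342, w=(-30.71320−36.933)/6.26099=-10.80439
k=1: b·v=19.6×(-1.733)=-33.96680; √(2b)=6.26099; u=(-33.96680+(-17.896))/6.26099=-8.28348, w=(-33.96680−(-17.896))/6.26099=-2.56681

0: u=0.99342 w=-10.80439
1: u=-8.28348 w=-2.56681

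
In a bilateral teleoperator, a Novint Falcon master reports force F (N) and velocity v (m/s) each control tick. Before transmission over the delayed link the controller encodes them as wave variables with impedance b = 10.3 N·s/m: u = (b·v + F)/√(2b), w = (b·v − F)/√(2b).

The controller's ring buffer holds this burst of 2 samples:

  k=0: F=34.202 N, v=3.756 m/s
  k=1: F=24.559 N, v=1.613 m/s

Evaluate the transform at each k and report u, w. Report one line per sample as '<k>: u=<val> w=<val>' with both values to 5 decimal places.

k=0: b·v=10.3×3.756=38.68680; √(2b)=4.53872; u=(38.68680+34.202)/4.53872=16.05932, w=(38.68680−34.202)/4.53872=0.98812
k=1: b·v=10.3×1.613=16.61390; √(2b)=4.53872; u=(16.61390+24.559)/4.53872=9.07147, w=(16.61390−24.559)/4.53872=-1.75051

0: u=16.05932 w=0.98812
1: u=9.07147 w=-1.75051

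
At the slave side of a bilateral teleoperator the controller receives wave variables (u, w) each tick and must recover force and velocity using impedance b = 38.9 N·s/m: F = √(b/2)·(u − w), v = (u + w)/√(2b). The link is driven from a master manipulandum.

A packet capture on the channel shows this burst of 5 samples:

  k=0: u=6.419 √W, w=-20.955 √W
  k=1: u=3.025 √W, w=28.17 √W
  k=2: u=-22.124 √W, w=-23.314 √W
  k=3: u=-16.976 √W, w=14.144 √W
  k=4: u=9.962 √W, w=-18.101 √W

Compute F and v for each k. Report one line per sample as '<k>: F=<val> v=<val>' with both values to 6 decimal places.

k=0: u−w=27.374000, u+w=-14.536000; √(b/2)=4.410215, √(2b)=8.820431; F=4.410215×27.374=120.725237, v=-14.536000/8.820431=-1.647992
k=1: u−w=-25.145000, u+w=31.195000; √(b/2)=4.410215, √(2b)=8.820431; F=4.410215×(-25.145)=-110.894867, v=31.195000/8.820431=3.536675
k=2: u−w=1.190000, u+w=-45.438000; √(b/2)=4.410215, √(2b)=8.820431; F=4.410215×1.19=5.248156, v=-45.438000/8.820431=-5.151449
k=3: u−w=-31.120000, u+w=-2.832000; √(b/2)=4.410215, √(2b)=8.820431; F=4.410215×(-31.12)=-137.245904, v=-2.832000/8.820431=-0.321073
k=4: u−w=28.063000, u+w=-8.139000; √(b/2)=4.410215, √(2b)=8.820431; F=4.410215×28.063=123.763875, v=-8.139000/8.820431=-0.922744

0: F=120.725237 v=-1.647992
1: F=-110.894867 v=3.536675
2: F=5.248156 v=-5.151449
3: F=-137.245904 v=-0.321073
4: F=123.763875 v=-0.922744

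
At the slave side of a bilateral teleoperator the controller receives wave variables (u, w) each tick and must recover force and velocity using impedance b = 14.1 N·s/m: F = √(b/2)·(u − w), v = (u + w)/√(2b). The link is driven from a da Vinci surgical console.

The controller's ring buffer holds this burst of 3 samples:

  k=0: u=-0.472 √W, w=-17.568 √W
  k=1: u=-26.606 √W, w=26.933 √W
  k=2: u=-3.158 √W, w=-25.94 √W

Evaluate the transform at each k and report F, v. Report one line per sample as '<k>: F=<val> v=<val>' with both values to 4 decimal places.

k=0: u−w=17.0960, u+w=-18.0400; √(b/2)=2.6552, √(2b)=5.3104; F=2.6552×17.096=45.3930, v=-18.0400/5.3104=-3.3971
k=1: u−w=-53.5390, u+w=0.3270; √(b/2)=2.6552, √(2b)=5.3104; F=2.6552×(-53.539)=-142.1559, v=0.3270/5.3104=0.0616
k=2: u−w=22.7820, u+w=-29.0980; √(b/2)=2.6552, √(2b)=5.3104; F=2.6552×22.782=60.4904, v=-29.0980/5.3104=-5.4795

0: F=45.3930 v=-3.3971
1: F=-142.1559 v=0.0616
2: F=60.4904 v=-5.4795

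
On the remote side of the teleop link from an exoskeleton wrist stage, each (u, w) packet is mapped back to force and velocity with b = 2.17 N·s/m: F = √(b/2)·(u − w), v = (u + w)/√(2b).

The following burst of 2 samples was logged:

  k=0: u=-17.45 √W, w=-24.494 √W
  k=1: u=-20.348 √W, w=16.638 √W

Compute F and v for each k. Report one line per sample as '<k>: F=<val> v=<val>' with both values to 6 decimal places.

k=0: u−w=7.044000, u+w=-41.944000; √(b/2)=1.041633, √(2b)=2.083267; F=1.041633×7.044=7.337265, v=-41.944000/2.083267=-20.133764
k=1: u−w=-36.986000, u+w=-3.710000; √(b/2)=1.041633, √(2b)=2.083267; F=1.041633×(-36.986)=-38.525850, v=-3.710000/2.083267=-1.780857

0: F=7.337265 v=-20.133764
1: F=-38.525850 v=-1.780857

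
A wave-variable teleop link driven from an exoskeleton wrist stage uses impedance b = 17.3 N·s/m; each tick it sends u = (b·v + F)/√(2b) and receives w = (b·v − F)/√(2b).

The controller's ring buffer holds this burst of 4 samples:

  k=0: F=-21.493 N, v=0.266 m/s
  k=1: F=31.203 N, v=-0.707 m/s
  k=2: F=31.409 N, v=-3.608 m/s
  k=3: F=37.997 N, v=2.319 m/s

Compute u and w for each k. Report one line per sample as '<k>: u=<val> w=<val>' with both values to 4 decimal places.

k=0: b·v=17.3×0.266=4.6018; √(2b)=5.8822; u=(4.6018+(-21.493))/5.8822=-2.8716, w=(4.6018−(-21.493))/5.8822=4.4362
k=1: b·v=17.3×(-0.707)=-12.2311; √(2b)=5.8822; u=(-12.2311+31.203)/5.8822=3.2253, w=(-12.2311−31.203)/5.8822=-7.3840
k=2: b·v=17.3×(-3.608)=-62.4184; √(2b)=5.8822; u=(-62.4184+31.409)/5.8822=-5.2718, w=(-62.4184−31.409)/5.8822=-15.9511
k=3: b·v=17.3×2.319=40.1187; √(2b)=5.8822; u=(40.1187+37.997)/5.8822=13.2801, w=(40.1187−37.997)/5.8822=0.3607

0: u=-2.8716 w=4.4362
1: u=3.2253 w=-7.3840
2: u=-5.2718 w=-15.9511
3: u=13.2801 w=0.3607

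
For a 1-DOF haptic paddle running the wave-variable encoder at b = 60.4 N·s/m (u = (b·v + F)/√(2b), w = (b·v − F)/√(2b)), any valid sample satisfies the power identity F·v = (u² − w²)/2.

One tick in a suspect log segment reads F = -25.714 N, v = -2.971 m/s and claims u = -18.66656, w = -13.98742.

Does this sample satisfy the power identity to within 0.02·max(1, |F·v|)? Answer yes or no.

yes

F·v = (-25.714)×(-2.971) = 76.39629 W.
(u² − w²)/2 = (348.44046 − 195.64792)/2 = 76.39627 W.
|Δ| = 0.00002;  2% of max(1, |F·v|) = 1.52793.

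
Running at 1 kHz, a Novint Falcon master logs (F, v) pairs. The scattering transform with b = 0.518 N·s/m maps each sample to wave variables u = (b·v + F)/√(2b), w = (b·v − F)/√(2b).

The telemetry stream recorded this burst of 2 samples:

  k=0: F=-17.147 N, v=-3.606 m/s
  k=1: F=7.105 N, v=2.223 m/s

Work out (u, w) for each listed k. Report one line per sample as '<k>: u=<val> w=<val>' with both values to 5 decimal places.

k=0: b·v=0.518×(-3.606)=-1.86791; √(2b)=1.01784; u=(-1.86791+(-17.147))/1.01784=-18.68161, w=(-1.86791−(-17.147))/1.01784=15.01128
k=1: b·v=0.518×2.223=1.15151; √(2b)=1.01784; u=(1.15151+7.105)/1.01784=8.11179, w=(1.15151−7.105)/1.01784=-5.84913

0: u=-18.68161 w=15.01128
1: u=8.11179 w=-5.84913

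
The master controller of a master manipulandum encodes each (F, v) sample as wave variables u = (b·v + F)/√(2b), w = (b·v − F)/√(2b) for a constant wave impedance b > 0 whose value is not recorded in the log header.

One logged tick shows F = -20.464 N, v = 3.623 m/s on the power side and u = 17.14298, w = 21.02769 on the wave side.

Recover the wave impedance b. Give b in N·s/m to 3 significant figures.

u + w = 38.17067;  u + w = √(2b)·v, so √(2b) = 38.17067/3.623 = 10.53565.
b = (√(2b))²/2 = 110.99998/2 = 55.49999.
(Check via u − w = 2F/√(2b): u − w = -3.88471, 2F/√(2b) = -3.88471.)

b = 55.5 N·s/m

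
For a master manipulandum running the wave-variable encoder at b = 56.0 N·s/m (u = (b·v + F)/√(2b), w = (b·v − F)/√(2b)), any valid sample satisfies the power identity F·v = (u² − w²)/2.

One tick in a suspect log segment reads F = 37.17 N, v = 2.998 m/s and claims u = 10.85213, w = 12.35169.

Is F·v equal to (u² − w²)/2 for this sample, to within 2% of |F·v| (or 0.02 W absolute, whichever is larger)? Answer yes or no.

no

F·v = 37.17×2.998 = 111.4357 W.
(u² − w²)/2 = (117.7687 − 152.5642)/2 = -17.3978 W.
|Δ| = 128.8334;  2% of max(1, |F·v|) = 2.2287.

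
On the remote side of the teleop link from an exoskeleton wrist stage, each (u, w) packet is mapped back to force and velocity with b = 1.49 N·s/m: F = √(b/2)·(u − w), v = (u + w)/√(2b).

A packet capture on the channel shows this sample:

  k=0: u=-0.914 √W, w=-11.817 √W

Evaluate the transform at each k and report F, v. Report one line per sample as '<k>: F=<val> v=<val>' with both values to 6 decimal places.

0: F=9.410748 v=-7.374870

k=0: u−w=10.903000, u+w=-12.731000; √(b/2)=0.863134, √(2b)=1.726268; F=0.863134×10.903=9.410748, v=-12.731000/1.726268=-7.374870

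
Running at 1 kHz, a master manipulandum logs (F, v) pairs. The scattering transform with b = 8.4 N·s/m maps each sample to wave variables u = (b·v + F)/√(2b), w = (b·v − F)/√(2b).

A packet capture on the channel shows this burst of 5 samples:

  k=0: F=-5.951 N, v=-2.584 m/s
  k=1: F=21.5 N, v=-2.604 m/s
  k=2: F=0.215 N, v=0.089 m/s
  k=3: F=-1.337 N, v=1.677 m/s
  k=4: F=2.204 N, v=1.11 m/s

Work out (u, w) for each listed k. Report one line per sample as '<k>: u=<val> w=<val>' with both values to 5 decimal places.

0: u=-6.74752 w=-3.84373
1: u=-0.09115 w=-10.58207
2: u=0.23485 w=0.12994
3: u=3.11063 w=3.76302
4: u=2.81254 w=1.73710

k=0: b·v=8.4×(-2.584)=-21.70560; √(2b)=4.09878; u=(-21.70560+(-5.951))/4.09878=-6.74752, w=(-21.70560−(-5.951))/4.09878=-3.84373
k=1: b·v=8.4×(-2.604)=-21.87360; √(2b)=4.09878; u=(-21.87360+21.5)/4.09878=-0.09115, w=(-21.87360−21.5)/4.09878=-10.58207
k=2: b·v=8.4×0.089=0.74760; √(2b)=4.09878; u=(0.74760+0.215)/4.09878=0.23485, w=(0.74760−0.215)/4.09878=0.12994
k=3: b·v=8.4×1.677=14.08680; √(2b)=4.09878; u=(14.08680+(-1.337))/4.09878=3.11063, w=(14.08680−(-1.337))/4.09878=3.76302
k=4: b·v=8.4×1.11=9.32400; √(2b)=4.09878; u=(9.32400+2.204)/4.09878=2.81254, w=(9.32400−2.204)/4.09878=1.73710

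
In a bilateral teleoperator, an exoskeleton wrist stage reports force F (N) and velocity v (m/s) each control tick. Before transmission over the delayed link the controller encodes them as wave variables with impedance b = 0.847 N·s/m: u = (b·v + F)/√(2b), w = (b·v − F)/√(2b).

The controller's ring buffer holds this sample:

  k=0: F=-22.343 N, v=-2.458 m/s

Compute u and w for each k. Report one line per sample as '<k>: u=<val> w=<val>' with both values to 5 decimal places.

0: u=-18.76621 w=15.56703

k=0: b·v=0.847×(-2.458)=-2.08193; √(2b)=1.30154; u=(-2.08193+(-22.343))/1.30154=-18.76621, w=(-2.08193−(-22.343))/1.30154=15.56703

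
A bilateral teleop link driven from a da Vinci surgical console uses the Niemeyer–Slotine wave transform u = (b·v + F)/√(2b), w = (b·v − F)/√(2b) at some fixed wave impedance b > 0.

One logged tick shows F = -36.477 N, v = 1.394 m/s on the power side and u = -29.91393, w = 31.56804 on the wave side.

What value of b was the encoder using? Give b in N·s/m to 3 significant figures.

b = 0.704 N·s/m

u + w = 1.6541;  u + w = √(2b)·v, so √(2b) = 1.6541/1.394 = 1.1866.
b = (√(2b))²/2 = 1.4080/2 = 0.7040.
(Check via u − w = 2F/√(2b): u − w = -61.4820, 2F/√(2b) = -61.4819.)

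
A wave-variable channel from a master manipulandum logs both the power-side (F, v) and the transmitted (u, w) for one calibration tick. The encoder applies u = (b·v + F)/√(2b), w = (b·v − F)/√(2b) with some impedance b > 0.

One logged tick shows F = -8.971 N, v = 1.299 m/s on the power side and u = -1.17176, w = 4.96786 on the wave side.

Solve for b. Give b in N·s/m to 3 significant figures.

b = 4.27 N·s/m

u + w = 3.79610;  u + w = √(2b)·v, so √(2b) = 3.79610/1.299 = 2.92232.
b = (√(2b))²/2 = 8.53998/2 = 4.26999.
(Check via u − w = 2F/√(2b): u − w = -6.13962, 2F/√(2b) = -6.13963.)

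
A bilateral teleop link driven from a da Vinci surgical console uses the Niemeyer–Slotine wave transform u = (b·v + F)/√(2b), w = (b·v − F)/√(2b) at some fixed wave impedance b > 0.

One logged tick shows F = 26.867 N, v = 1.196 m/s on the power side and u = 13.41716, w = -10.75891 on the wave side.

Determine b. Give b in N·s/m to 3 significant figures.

b = 2.47 N·s/m

u + w = 2.6583;  u + w = √(2b)·v, so √(2b) = 2.6583/1.196 = 2.2226.
b = (√(2b))²/2 = 4.9400/2 = 2.4700.
(Check via u − w = 2F/√(2b): u − w = 24.1761, 2F/√(2b) = 24.1760.)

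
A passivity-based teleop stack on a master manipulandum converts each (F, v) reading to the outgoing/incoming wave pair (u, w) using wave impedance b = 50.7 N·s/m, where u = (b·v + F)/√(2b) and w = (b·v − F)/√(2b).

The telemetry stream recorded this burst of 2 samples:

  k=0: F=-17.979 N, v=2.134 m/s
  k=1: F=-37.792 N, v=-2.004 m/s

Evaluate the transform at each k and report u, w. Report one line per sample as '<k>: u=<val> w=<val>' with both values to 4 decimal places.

k=0: b·v=50.7×2.134=108.1938; √(2b)=10.0698; u=(108.1938+(-17.979))/10.0698=8.9590, w=(108.1938−(-17.979))/10.0698=12.5299
k=1: b·v=50.7×(-2.004)=-101.6028; √(2b)=10.0698; u=(-101.6028+(-37.792))/10.0698=-13.8429, w=(-101.6028−(-37.792))/10.0698=-6.3369

0: u=8.9590 w=12.5299
1: u=-13.8429 w=-6.3369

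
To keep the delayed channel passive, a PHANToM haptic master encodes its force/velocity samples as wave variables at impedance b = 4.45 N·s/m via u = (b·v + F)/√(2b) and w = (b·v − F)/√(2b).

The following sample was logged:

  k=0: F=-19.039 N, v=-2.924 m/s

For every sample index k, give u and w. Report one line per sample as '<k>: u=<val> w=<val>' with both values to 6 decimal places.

k=0: b·v=4.45×(-2.924)=-13.011800; √(2b)=2.983287; u=(-13.011800+(-19.039))/2.983287=-10.743453, w=(-13.011800−(-19.039))/2.983287=2.020322

0: u=-10.743453 w=2.020322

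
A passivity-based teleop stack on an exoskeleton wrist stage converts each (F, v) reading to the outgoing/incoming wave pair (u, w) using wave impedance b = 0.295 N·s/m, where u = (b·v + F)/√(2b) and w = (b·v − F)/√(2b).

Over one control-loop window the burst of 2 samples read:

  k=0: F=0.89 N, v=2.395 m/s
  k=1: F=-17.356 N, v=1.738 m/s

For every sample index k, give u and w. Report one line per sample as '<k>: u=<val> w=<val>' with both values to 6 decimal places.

k=0: b·v=0.295×2.395=0.706525; √(2b)=0.768115; u=(0.706525+0.89)/0.768115=2.078499, w=(0.706525−0.89)/0.768115=-0.238864
k=1: b·v=0.295×1.738=0.512710; √(2b)=0.768115; u=(0.512710+(-17.356))/0.768115=-21.928096, w=(0.512710−(-17.356))/0.768115=23.263079

0: u=2.078499 w=-0.238864
1: u=-21.928096 w=23.263079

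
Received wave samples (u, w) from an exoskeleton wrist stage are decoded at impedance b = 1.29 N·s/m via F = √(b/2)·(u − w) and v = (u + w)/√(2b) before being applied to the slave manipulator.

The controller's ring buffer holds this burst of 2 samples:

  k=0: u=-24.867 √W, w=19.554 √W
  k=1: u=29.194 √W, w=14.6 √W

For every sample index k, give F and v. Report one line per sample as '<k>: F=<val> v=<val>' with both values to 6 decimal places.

k=0: u−w=-44.421000, u+w=-5.313000; √(b/2)=0.803119, √(2b)=1.606238; F=0.803119×(-44.421)=-35.675346, v=-5.313000/1.606238=-3.307729
k=1: u−w=14.594000, u+w=43.794000; √(b/2)=0.803119, √(2b)=1.606238; F=0.803119×14.594=11.720718, v=43.794000/1.606238=27.264953

0: F=-35.675346 v=-3.307729
1: F=11.720718 v=27.264953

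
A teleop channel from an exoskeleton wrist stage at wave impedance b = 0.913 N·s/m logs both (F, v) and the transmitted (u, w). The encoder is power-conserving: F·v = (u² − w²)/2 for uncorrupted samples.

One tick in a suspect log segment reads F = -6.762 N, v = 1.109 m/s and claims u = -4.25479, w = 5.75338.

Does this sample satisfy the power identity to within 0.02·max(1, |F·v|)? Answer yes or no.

F·v = (-6.762)×1.109 = -7.4991 W.
(u² − w²)/2 = (18.1032 − 33.1014)/2 = -7.4991 W.
|Δ| = 0.0000;  2% of max(1, |F·v|) = 0.1500.

yes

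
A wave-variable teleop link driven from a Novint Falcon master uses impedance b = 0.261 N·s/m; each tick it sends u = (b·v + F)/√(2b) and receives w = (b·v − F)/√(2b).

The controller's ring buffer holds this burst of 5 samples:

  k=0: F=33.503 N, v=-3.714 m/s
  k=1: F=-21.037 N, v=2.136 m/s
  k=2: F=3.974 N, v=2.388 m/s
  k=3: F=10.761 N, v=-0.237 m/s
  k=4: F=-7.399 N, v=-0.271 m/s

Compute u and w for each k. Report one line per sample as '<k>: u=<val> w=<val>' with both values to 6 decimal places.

0: u=45.029537 w=-47.712886
1: u=-28.345504 w=29.888755
2: u=6.363039 w=-4.637719
3: u=14.808591 w=-14.979823
4: u=-10.338790 w=10.142994

k=0: b·v=0.261×(-3.714)=-0.969354; √(2b)=0.722496; u=(-0.969354+33.503)/0.722496=45.029537, w=(-0.969354−33.503)/0.722496=-47.712886
k=1: b·v=0.261×2.136=0.557496; √(2b)=0.722496; u=(0.557496+(-21.037))/0.722496=-28.345504, w=(0.557496−(-21.037))/0.722496=29.888755
k=2: b·v=0.261×2.388=0.623268; √(2b)=0.722496; u=(0.623268+3.974)/0.722496=6.363039, w=(0.623268−3.974)/0.722496=-4.637719
k=3: b·v=0.261×(-0.237)=-0.061857; √(2b)=0.722496; u=(-0.061857+10.761)/0.722496=14.808591, w=(-0.061857−10.761)/0.722496=-14.979823
k=4: b·v=0.261×(-0.271)=-0.070731; √(2b)=0.722496; u=(-0.070731+(-7.399))/0.722496=-10.338790, w=(-0.070731−(-7.399))/0.722496=10.142994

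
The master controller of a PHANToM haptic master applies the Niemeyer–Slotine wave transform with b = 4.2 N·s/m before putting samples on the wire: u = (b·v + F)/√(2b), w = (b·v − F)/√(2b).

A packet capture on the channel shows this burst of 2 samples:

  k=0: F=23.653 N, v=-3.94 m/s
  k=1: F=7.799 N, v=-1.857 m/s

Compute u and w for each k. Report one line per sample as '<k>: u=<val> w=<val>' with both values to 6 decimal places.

0: u=2.451458 w=-13.870663
1: u=-0.000138 w=-5.381959

k=0: b·v=4.2×(-3.94)=-16.548000; √(2b)=2.898275; u=(-16.548000+23.653)/2.898275=2.451458, w=(-16.548000−23.653)/2.898275=-13.870663
k=1: b·v=4.2×(-1.857)=-7.799400; √(2b)=2.898275; u=(-7.799400+7.799)/2.898275=-0.000138, w=(-7.799400−7.799)/2.898275=-5.381959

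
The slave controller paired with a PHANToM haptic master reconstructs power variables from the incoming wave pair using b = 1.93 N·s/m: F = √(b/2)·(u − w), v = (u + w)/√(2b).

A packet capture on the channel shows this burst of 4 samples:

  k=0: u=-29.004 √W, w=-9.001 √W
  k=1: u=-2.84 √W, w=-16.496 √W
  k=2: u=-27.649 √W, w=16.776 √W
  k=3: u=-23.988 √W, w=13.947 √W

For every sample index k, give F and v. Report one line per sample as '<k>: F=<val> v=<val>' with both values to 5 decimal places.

k=0: u−w=-20.00300, u+w=-38.00500; √(b/2)=0.98234, √(2b)=1.96469; F=0.98234×(-20.003)=-19.64983, v=-38.00500/1.96469=-19.34404
k=1: u−w=13.65600, u+w=-19.33600; √(b/2)=0.98234, √(2b)=1.96469; F=0.98234×13.656=13.41489, v=-19.33600/1.96469=-9.84176
k=2: u−w=-44.42500, u+w=-10.87300; √(b/2)=0.98234, √(2b)=1.96469; F=0.98234×(-44.425)=-43.64064, v=-10.87300/1.96469=-5.53421
k=3: u−w=-37.93500, u+w=-10.04100; √(b/2)=0.98234, √(2b)=1.96469; F=0.98234×(-37.935)=-37.26522, v=-10.04100/1.96469=-5.11073

0: F=-19.64983 v=-19.34404
1: F=13.41489 v=-9.84176
2: F=-43.64064 v=-5.53421
3: F=-37.26522 v=-5.11073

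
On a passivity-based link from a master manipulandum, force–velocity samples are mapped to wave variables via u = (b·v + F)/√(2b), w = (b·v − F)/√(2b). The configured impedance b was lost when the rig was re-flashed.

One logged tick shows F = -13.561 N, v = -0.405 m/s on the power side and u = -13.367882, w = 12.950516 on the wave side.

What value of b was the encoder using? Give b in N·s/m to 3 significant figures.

u + w = -0.417366;  u + w = √(2b)·v, so √(2b) = -0.417366/(-0.405) = 1.030533.
b = (√(2b))²/2 = 1.061999/2 = 0.530999.
(Check via u − w = 2F/√(2b): u − w = -26.318398, 2F/√(2b) = -26.318411.)

b = 0.531 N·s/m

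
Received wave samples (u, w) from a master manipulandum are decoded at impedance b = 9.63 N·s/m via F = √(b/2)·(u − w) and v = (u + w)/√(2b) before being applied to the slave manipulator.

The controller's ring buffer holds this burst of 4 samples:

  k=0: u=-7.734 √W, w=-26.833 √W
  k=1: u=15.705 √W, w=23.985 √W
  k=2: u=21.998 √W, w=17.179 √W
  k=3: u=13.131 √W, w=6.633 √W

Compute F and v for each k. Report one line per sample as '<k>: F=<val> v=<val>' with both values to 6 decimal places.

k=0: u−w=19.099000, u+w=-34.567000; √(b/2)=2.194311, √(2b)=4.388622; F=2.194311×19.099=41.909142, v=-34.567000/4.388622=-7.876505
k=1: u−w=-8.280000, u+w=39.690000; √(b/2)=2.194311, √(2b)=4.388622; F=2.194311×(-8.28)=-18.168894, v=39.690000/4.388622=9.043842
k=2: u−w=4.819000, u+w=39.177000; √(b/2)=2.194311, √(2b)=4.388622; F=2.194311×4.819=10.574384, v=39.177000/4.388622=8.926949
k=3: u−w=6.498000, u+w=19.764000; √(b/2)=2.194311, √(2b)=4.388622; F=2.194311×6.498=14.258632, v=19.764000/4.388622=4.503464

0: F=41.909142 v=-7.876505
1: F=-18.168894 v=9.043842
2: F=10.574384 v=8.926949
3: F=14.258632 v=4.503464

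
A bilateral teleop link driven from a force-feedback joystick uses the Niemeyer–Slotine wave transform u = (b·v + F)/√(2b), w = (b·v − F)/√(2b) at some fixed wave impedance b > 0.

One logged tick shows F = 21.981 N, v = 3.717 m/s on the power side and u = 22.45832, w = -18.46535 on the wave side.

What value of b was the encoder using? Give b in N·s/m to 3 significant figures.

b = 0.577 N·s/m

u + w = 3.99297;  u + w = √(2b)·v, so √(2b) = 3.99297/3.717 = 1.07425.
b = (√(2b))²/2 = 1.15400/2 = 0.57700.
(Check via u − w = 2F/√(2b): u − w = 40.92367, 2F/√(2b) = 40.92361.)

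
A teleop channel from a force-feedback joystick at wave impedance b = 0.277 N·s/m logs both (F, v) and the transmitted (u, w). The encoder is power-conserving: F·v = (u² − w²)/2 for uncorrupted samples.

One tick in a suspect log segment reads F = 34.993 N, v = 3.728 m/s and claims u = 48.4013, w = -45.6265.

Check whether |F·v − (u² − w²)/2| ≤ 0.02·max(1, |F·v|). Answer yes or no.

yes

F·v = 34.993×3.728 = 130.4539 W.
(u² − w²)/2 = (2342.6858 − 2081.7775)/2 = 130.4542 W.
|Δ| = 0.0003;  2% of max(1, |F·v|) = 2.6091.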